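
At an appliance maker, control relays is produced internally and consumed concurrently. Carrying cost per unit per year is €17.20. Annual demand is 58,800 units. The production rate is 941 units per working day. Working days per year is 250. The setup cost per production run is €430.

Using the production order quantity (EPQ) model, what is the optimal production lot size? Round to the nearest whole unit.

1,980 units

Daily demand d = 58,800/250 = 235.200; p = 941; 1 − d/p = 0.75005
EPQ = √(2DS / (H(1 − d/p)))
    = √(2 × 58,800 × 430 / (17.2 × 0.75005)) ≈ 1,979.83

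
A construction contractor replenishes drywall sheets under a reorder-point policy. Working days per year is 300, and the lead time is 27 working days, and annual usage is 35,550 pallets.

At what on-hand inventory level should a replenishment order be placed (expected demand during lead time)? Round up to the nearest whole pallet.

Daily demand d = 35,550 / 300 = 118.500 pallets/day
Demand during lead time = 118.500 × 27 = 3,199.50
Reorder point = 3,199.50 → round up

3,200 pallets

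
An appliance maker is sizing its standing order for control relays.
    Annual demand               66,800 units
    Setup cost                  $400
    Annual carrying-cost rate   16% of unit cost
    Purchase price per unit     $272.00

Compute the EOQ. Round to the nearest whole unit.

1,108 units

Holding cost per unit per year: H = 16% × $272 = $43.5200
2DS/H = 2·66,800·400/43.52 = 1,227,941.18
EOQ = √1,227,941.18 ≈ 1,108.13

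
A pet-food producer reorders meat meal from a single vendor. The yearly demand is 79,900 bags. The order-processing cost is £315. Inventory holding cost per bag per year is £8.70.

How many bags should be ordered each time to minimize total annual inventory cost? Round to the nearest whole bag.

Q* = √(2·D·S / H) = √(2·79,900·315 / 8.7) = √5,785,862.1 ≈ 2,405.38

2,405 bags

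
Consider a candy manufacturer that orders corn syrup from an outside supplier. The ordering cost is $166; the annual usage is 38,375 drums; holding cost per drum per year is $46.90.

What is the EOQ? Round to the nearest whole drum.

2DS/H = 2·38,375·166/46.9 = 271,652.45
EOQ = √271,652.45 ≈ 521.20

521 drums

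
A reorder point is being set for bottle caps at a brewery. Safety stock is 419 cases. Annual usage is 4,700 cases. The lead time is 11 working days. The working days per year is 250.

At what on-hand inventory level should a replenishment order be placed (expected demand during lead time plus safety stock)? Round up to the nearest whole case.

626 cases

Daily demand d = 4,700 / 250 = 18.800 cases/day
Demand during lead time = 18.800 × 11 = 206.80
Reorder point = 206.80 + 419 = 625.80 → round up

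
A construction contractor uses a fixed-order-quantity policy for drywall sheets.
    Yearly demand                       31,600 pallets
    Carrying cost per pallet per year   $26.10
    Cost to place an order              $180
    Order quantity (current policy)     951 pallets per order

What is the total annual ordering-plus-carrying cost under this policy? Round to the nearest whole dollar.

$18,392

Ordering: D/Q × S = 31,600/951 × $180 = $5,981.07
Holding:  Q/2 × H = 951/2 × $26.1 = $12,410.55
Total = $5,981.07 + $12,410.55 = $18,391.62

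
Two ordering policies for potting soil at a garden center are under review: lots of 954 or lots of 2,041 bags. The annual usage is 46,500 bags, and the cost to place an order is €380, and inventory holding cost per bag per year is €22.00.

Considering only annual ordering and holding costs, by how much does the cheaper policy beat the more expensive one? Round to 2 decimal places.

€2,092.51

TC(Q) = (D/Q)S + (Q/2)H
TC(954) = (46,500/954)×380 + (954/2)×22 = €29,016.01
TC(2,041) = (46,500/2,041)×380 + (2,041/2)×22 = €31,108.52
|ΔTC| = |€29,016.01 − €31,108.52| = €2,092.51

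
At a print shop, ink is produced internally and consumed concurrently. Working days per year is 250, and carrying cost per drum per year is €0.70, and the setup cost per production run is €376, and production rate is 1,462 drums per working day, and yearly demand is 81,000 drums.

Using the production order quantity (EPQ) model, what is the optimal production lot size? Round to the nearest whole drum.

10,573 drums

d = 81,000/250 = 324.0000 drums/day;  effective holding cost H(1 − d/p) = 0.7·(1 − 324.0000/1462) = 0.54487
Q* = √(2DS / H_eff) = √(2·81,000·376 / 0.54487) ≈ 10,573.16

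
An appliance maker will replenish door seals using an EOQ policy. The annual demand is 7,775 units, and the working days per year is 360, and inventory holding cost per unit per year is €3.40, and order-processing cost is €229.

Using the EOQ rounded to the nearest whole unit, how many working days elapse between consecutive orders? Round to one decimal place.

Optimal lot size Q* = (2 × 7,775 × €229 / €3.4)^½ ≈ 1,023.40 → Q = 1,023 units
Days between orders = 360 / (D/Q) = 360 / 7.600 ≈ 47.367

47.4 days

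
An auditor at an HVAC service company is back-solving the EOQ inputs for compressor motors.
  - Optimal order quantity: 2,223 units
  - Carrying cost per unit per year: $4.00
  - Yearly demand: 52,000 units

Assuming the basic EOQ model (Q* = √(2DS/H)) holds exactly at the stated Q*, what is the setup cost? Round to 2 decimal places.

$190.07

EOQ relation: Q² = 2DS/H, so rearrange for the unknown.
S = Q²H / (2D) = 2,223² × 4 / (2 × 52,000) = 190.0665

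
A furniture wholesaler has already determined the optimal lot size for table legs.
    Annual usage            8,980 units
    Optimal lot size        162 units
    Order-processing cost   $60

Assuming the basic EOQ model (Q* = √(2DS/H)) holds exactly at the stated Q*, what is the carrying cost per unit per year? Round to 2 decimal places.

Since Q* = (2DS/H)^½, squaring gives Q*²·H = 2DS.
H = 2DS / Q² = 2 × 8,980 × 60 / 162² = 41.0608

$41.06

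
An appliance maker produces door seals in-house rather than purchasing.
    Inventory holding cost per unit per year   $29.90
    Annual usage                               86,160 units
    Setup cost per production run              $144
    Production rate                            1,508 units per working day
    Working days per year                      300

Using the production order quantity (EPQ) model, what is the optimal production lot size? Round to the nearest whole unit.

1,012 units

Daily demand d = 86,160/300 = 287.200; p = 1508; 1 − d/p = 0.80955
EPQ = √(2DS / (H(1 − d/p)))
    = √(2 × 86,160 × 144 / (29.9 × 0.80955)) ≈ 1,012.49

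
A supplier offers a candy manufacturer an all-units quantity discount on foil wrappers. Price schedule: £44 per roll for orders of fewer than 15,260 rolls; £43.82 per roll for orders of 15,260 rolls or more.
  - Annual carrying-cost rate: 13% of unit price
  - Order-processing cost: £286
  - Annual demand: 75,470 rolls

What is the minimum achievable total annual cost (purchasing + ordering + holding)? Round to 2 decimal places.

£3,336,393.87

H₁ = 13%×£44 = £5.7200;  H₂ = 13%×£43.82 = £5.6966
EOQ₁ = √(2×75,470×286/5.7200) = 2,747.18  (< 15,260, feasible at tier 1)
EOQ₂ = √(2×75,470×286/5.6966) = 2,752.82  (< 15,260 → use Q = 15,260 at tier-2 price)
TC(tier 1 (EOQ₁), Q≈2,747.2) = £3,336,393.87
TC(tier 2, Q≈15,260.0) = £3,351,974.90
Minimum at tier 1 (EOQ₁): £3,336,393.87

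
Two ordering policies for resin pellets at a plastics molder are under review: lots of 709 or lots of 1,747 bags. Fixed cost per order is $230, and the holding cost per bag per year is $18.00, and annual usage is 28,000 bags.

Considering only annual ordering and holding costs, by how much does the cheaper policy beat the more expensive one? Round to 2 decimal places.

Annual cost at Q: ordering D·S/Q plus holding Q·H/2.
TC(709) = (28,000/709)×230 + (709/2)×18 = $15,464.22
TC(1,747) = (28,000/1,747)×230 + (1,747/2)×18 = $19,409.32
Cheaper: Q = 709.  Difference = $3,945.10

$3,945.10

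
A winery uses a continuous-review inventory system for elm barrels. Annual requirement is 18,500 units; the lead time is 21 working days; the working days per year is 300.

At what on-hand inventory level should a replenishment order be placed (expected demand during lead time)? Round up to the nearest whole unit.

1,295 units

Daily demand d = 18,500 / 300 = 61.667 units/day
Demand during lead time = 61.667 × 21 = 1,295.00
Reorder point = 1,295.00 → round up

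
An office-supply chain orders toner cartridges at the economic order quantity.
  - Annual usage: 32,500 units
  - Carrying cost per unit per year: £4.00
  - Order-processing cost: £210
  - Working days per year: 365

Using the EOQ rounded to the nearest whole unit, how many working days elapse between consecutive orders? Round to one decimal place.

20.7 days

EOQ = √(2DS/H) = √(2 × 32,500 × 210 / 4)
    = √(3,412,500.00) ≈ 1,847.30 → Q = 1,847 units
Days between orders = 365 / (D/Q) = 365 / 17.596 ≈ 20.743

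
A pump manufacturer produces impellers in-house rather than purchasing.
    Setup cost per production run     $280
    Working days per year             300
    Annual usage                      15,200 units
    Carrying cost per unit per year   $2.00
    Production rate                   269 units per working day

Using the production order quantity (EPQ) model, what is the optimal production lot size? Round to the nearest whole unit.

d = 15,200/300 = 50.6667 units/day;  effective holding cost H(1 − d/p) = 2·(1 − 50.6667/269) = 1.62330
Q* = √(2DS / H_eff) = √(2·15,200·280 / 1.62330) ≈ 2,289.90

2,290 units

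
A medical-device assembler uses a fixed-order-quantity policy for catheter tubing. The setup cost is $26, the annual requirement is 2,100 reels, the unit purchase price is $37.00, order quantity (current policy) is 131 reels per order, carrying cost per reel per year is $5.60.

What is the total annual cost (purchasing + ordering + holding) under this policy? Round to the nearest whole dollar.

Ordering: D/Q × S = 2,100/131 × $26 = $416.79
Holding:  Q/2 × H = 131/2 × $5.6 = $366.80
Purchase cost = D·C = 2,100 × 37 = $77,700.00
Total = $416.79 + $366.80 + $77,700.00 = $78,483.59

$78,484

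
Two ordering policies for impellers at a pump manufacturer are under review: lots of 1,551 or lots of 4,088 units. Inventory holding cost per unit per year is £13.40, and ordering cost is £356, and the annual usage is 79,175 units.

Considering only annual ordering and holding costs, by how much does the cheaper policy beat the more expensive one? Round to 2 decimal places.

For each Q, cost = (D/Q)·S + (Q/2)·H.
TC(1,551) = (79,175/1,551)×356 + (1,551/2)×13.4 = £28,564.69
TC(4,088) = (79,175/4,088)×356 + (4,088/2)×13.4 = £34,284.49
|ΔTC| = |£28,564.69 − £34,284.49| = £5,719.80

£5,719.80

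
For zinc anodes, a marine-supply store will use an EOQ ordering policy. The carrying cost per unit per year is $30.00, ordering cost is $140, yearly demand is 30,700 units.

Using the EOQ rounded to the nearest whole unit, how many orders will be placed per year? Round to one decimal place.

Q* = √(2·D·S / H) = √(2·30,700·140 / 30) = √286,533.3 ≈ 535.29 → Q = 535
N = D/Q = 30,700/535 ≈ 57.383 orders/yr

57.4 orders per year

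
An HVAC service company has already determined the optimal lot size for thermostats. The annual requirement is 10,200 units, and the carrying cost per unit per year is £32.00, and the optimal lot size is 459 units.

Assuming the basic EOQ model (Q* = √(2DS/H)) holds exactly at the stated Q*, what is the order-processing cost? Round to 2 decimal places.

Since Q* = (2DS/H)^½, squaring gives Q*²·H = 2DS.
S = Q²H / (2D) = 459² × 32 / (2 × 10,200) = 330.4800

£330.48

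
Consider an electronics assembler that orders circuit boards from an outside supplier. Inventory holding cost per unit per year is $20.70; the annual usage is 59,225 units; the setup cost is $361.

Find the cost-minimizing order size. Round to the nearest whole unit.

2DS/H = 2·59,225·361/20.7 = 2,065,722.22
EOQ = √2,065,722.22 ≈ 1,437.26

1,437 units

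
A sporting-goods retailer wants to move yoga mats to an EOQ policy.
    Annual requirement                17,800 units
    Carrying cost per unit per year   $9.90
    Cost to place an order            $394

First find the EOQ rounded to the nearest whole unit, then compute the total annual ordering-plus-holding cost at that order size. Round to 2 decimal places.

EOQ = √(2DS/H) = √(2 × 17,800 × 394 / 9.9)
    = √(1,416,808.08) ≈ 1,190.30 → Q = 1,190 units
Ordering: D/Q × S = 17,800/1,190 × $394 = $5,893.45
Holding:  Q/2 × H = 1,190/2 × $9.9 = $5,890.50
Total = $5,893.45 + $5,890.50 = $11,783.95

$11,783.95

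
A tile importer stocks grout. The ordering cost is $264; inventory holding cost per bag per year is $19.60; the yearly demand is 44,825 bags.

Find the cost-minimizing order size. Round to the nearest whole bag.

EOQ = √(2DS/H) = √(2 × 44,825 × 264 / 19.6)
    = √(1,207,530.61) ≈ 1,098.88

1,099 bags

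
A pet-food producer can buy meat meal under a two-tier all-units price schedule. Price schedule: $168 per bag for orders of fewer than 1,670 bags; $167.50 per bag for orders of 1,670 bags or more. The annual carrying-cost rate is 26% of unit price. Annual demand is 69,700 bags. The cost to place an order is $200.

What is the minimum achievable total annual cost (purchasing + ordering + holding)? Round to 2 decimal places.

H₁ = 26%×$168 = $43.6800;  H₂ = 26%×$167.50 = $43.5500
EOQ₁ = √(2×69,700×200/43.6800) = 798.92  (< 1,670, feasible at tier 1)
EOQ₂ = √(2×69,700×200/43.5500) = 800.11  (< 1,670 → use Q = 1,670 at tier-2 price)
TC(tier 1 (EOQ₁), Q≈798.9) = $11,744,496.97
TC(tier 2, Q≈1,670.0) = $11,719,461.56
Minimum at tier 2: $11,719,461.56

$11,719,461.56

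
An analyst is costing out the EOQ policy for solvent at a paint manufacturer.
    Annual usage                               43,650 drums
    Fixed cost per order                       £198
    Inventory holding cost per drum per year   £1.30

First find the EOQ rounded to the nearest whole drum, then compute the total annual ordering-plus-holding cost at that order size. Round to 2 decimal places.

£4,740.36

Q* = √(2·D·S / H) = √(2·43,650·198 / 1.3) = √13,296,461.5 ≈ 3,646.43 → Q = 3,646 drums
Ordering: D/Q × S = 43,650/3,646 × £198 = £2,370.46
Holding:  Q/2 × H = 3,646/2 × £1.3 = £2,369.90
Total = £2,370.46 + £2,369.90 = £4,740.36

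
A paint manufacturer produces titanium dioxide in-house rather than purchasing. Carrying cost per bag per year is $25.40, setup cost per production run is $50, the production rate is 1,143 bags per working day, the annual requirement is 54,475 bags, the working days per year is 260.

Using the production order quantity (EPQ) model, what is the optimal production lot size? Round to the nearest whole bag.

512 bags

Daily demand d = 54,475/260 = 209.519; p = 1143; 1 − d/p = 0.81669
EPQ = √(2DS / (H(1 − d/p)))
    = √(2 × 54,475 × 50 / (25.4 × 0.81669)) ≈ 512.45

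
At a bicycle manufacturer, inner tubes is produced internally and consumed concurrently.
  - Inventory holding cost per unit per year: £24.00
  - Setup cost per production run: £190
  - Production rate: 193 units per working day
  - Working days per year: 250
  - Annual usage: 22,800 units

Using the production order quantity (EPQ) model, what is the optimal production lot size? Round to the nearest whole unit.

827 units

d = 22,800/250 = 91.2000 units/day;  effective holding cost H(1 − d/p) = 24·(1 − 91.2000/193) = 12.65907
Q* = √(2DS / H_eff) = √(2·22,800·190 / 12.65907) ≈ 827.29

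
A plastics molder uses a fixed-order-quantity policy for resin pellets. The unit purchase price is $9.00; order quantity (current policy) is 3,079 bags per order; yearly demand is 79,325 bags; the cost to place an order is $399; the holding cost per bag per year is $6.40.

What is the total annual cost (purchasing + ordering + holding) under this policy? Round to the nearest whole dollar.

$734,057

Ordering: D/Q × S = 79,325/3,079 × $399 = $10,279.53
Holding:  Q/2 × H = 3,079/2 × $6.4 = $9,852.80
Purchase cost = D·C = 79,325 × 9 = $713,925.00
Total = $10,279.53 + $9,852.80 + $713,925.00 = $734,057.33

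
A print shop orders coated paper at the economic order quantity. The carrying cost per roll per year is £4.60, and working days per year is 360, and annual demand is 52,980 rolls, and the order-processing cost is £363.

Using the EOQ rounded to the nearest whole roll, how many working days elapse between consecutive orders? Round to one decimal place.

Optimal lot size Q* = (2 × 52,980 × £363 / £4.6)^½ ≈ 2,891.65 → Q = 2,892 rolls
T = Q/D × 360 days = 2,892/52,980 × 360 = 19.651 days

19.7 days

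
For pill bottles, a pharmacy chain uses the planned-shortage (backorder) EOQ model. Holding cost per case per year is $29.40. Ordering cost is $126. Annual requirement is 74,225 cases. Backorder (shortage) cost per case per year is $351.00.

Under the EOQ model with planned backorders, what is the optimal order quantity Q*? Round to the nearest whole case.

Basic EOQ = √(2·74,225·126/29.4) = 797.630
Backorder adjustment √((H+b)/b) = √((29.4+351)/351) = 1.0410
Q* = 797.630 × 1.0410 ≈ 830.36

830 cases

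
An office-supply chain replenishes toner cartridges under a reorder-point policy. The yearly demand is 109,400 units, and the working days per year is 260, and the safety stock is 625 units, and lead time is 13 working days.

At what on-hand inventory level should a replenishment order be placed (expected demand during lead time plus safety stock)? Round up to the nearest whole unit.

Daily demand d = 109,400 / 260 = 420.769 units/day
Demand during lead time = 420.769 × 13 = 5,470.00
Reorder point = 5,470.00 + 625 = 6,095.00 → round up

6,095 units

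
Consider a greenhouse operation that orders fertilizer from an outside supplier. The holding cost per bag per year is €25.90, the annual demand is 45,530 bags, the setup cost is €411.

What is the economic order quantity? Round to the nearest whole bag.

Q* = √(2·D·S / H) = √(2·45,530·411 / 25.9) = √1,445,006.2 ≈ 1,202.08

1,202 bags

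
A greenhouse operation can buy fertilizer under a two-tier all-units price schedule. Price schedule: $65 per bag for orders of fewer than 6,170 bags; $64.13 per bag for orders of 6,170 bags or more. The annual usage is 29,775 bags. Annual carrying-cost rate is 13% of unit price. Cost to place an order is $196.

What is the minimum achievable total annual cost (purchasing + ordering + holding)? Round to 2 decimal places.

H₁ = 13%×$65 = $8.4500;  H₂ = 13%×$64.13 = $8.3369
EOQ₁ = √(2×29,775×196/8.4500) = 1,175.28  (< 6,170, feasible at tier 1)
EOQ₂ = √(2×29,775×196/8.3369) = 1,183.22  (< 6,170 → use Q = 6,170 at tier-2 price)
TC(tier 1 (EOQ₁), Q≈1,175.3) = $1,945,306.10
TC(tier 2, Q≈6,170.0) = $1,936,135.94
Minimum at tier 2: $1,936,135.94

$1,936,135.94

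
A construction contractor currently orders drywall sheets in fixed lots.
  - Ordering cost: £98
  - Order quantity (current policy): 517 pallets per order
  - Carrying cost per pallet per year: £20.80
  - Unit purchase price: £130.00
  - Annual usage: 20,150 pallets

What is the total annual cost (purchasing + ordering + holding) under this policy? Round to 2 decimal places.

£2,628,696.34

Annual ordering cost = (D/Q)·S = (20,150/517) × 98 = £3,819.54
Annual holding cost  = (Q/2)·H = (517/2) × 20.8 = £5,376.80
Purchase cost = D·C = 20,150 × 130 = £2,619,500.00
Total = £3,819.54 + £5,376.80 + £2,619,500.00 = £2,628,696.34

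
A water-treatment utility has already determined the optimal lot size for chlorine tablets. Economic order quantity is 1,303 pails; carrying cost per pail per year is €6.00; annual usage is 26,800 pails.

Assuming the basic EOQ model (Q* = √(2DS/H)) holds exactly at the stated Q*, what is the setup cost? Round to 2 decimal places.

EOQ relation: Q² = 2DS/H, so rearrange for the unknown.
S = Q²H / (2D) = 1,303² × 6 / (2 × 26,800) = 190.0532

€190.05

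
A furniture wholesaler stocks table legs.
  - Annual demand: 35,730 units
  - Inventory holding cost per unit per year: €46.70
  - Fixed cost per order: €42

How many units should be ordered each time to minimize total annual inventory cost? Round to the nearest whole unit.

EOQ = √(2DS/H) = √(2 × 35,730 × 42 / 46.7)
    = √(64,268.09) ≈ 253.51

254 units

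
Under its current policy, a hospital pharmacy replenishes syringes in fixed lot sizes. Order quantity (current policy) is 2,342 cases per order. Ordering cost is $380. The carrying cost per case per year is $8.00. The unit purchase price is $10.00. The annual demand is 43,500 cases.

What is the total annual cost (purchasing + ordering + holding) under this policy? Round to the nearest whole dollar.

$451,426

Orders/yr = 43,500/2,342 = 18.574; ordering cost = 18.574 × $380 = $7,058.07
Average inventory = 2,342/2 = 1171; holding cost = 1171 × $8 = $9,368.00
Purchase cost = D·C = 43,500 × 10 = $435,000.00
Total = $7,058.07 + $9,368.00 + $435,000.00 = $451,426.07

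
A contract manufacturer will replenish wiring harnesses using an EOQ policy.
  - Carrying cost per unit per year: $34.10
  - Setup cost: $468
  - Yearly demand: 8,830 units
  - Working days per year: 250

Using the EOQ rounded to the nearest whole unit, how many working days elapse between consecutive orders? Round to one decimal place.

2DS/H = 2·8,830·468/34.1 = 242,371.85
EOQ = √242,371.85 ≈ 492.31 → Q = 492 units
Days between orders = 250 / (D/Q) = 250 / 17.947 ≈ 13.930

13.9 days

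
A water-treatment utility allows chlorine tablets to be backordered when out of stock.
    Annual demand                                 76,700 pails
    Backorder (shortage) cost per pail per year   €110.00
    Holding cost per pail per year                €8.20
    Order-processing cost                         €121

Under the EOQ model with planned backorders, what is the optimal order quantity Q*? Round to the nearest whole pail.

Q* = √(2DS/H) · √((H + b)/b)
   = √(2 × 76,700 × 121 / 8.2) · √((8.2 + 110) / 110)
   = 1,504.522 × 1.0366 ≈ 1,559.59

1,560 pails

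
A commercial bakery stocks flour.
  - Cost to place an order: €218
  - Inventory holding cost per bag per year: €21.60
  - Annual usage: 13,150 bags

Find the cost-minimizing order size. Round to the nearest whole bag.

515 bags

EOQ = √(2DS/H) = √(2 × 13,150 × 218 / 21.6)
    = √(265,435.19) ≈ 515.20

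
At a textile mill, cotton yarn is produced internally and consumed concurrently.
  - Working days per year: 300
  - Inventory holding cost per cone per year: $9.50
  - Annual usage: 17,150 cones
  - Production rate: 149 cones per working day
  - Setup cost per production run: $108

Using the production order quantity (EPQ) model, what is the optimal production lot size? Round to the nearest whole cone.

795 cones

Daily demand d = 17,150/300 = 57.167; p = 149; 1 − d/p = 0.61633
EPQ = √(2DS / (H(1 − d/p)))
    = √(2 × 17,150 × 108 / (9.5 × 0.61633)) ≈ 795.41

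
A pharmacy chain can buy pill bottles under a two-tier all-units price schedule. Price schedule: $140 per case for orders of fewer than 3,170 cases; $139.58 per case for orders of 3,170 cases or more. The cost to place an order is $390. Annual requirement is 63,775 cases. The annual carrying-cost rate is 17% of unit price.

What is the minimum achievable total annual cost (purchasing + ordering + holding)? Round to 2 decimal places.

$8,947,170.47

H₁ = 17%×$140 = $23.8000;  H₂ = 17%×$139.58 = $23.7286
EOQ₁ = √(2×63,775×390/23.8000) = 1,445.72  (< 3,170, feasible at tier 1)
EOQ₂ = √(2×63,775×390/23.7286) = 1,447.89  (< 3,170 → use Q = 3,170 at tier-2 price)
TC(tier 1 (EOQ₁), Q≈1,445.7) = $8,962,908.13
TC(tier 2, Q≈3,170.0) = $8,947,170.47
Minimum at tier 2: $8,947,170.47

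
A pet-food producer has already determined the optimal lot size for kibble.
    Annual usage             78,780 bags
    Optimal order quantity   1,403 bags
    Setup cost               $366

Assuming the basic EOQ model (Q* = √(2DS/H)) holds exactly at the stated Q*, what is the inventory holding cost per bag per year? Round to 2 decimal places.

From Q* = √(2DS/H) ⇒ Q*² = 2DS/H.
H = 2DS / Q² = 2 × 78,780 × 366 / 1,403² = 29.2962

$29.30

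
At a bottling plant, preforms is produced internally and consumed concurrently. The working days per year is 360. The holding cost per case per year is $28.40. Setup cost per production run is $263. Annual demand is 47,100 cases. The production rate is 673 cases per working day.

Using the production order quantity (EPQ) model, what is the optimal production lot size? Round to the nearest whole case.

Daily demand d = 47,100/360 = 130.833; p = 673; 1 − d/p = 0.80560
EPQ = √(2DS / (H(1 − d/p)))
    = √(2 × 47,100 × 263 / (28.4 × 0.80560)) ≈ 1,040.60

1,041 cases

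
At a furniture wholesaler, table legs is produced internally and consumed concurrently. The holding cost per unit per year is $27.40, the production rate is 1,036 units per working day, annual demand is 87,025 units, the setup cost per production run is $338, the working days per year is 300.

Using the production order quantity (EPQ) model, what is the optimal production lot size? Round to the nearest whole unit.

1,727 units

Daily demand d = 87,025/300 = 290.083; p = 1036; 1 − d/p = 0.72000
EPQ = √(2DS / (H(1 − d/p)))
    = √(2 × 87,025 × 338 / (27.4 × 0.72000)) ≈ 1,726.85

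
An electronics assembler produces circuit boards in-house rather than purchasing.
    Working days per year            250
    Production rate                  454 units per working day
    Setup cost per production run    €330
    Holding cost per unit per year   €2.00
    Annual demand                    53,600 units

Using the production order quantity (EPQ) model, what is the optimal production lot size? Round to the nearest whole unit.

d = 53,600/250 = 214.4000 units/day;  effective holding cost H(1 − d/p) = 2·(1 − 214.4000/454) = 1.05551
Q* = √(2DS / H_eff) = √(2·53,600·330 / 1.05551) ≈ 5,789.27

5,789 units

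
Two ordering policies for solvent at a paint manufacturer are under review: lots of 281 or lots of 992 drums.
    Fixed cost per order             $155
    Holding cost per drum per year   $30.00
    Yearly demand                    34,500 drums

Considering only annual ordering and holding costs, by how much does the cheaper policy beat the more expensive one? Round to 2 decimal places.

$2,974.62

TC(Q) = (D/Q)S + (Q/2)H
TC(281) = (34,500/281)×155 + (281/2)×30 = $23,245.25
TC(992) = (34,500/992)×155 + (992/2)×30 = $20,270.62
|ΔTC| = |$23,245.25 − $20,270.62| = $2,974.62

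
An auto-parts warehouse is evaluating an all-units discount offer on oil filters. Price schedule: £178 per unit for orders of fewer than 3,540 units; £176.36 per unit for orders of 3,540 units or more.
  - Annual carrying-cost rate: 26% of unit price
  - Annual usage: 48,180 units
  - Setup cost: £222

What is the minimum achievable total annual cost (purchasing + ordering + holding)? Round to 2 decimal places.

£8,581,207.13

H₁ = 26%×£178 = £46.2800;  H₂ = 26%×£176.36 = £45.8536
EOQ₁ = √(2×48,180×222/46.2800) = 679.87  (< 3,540, feasible at tier 1)
EOQ₂ = √(2×48,180×222/45.8536) = 683.03  (< 3,540 → use Q = 3,540 at tier-2 price)
TC(tier 1 (EOQ₁), Q≈679.9) = £8,607,504.55
TC(tier 2, Q≈3,540.0) = £8,581,207.13
Minimum at tier 2: £8,581,207.13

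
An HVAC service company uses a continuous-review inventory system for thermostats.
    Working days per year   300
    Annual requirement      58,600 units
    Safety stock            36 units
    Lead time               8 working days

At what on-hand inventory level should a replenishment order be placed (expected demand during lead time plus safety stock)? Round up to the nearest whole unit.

Daily demand d = 58,600 / 300 = 195.333 units/day
Demand during lead time = 195.333 × 8 = 1,562.67
Reorder point = 1,562.67 + 36 = 1,598.67 → round up

1,599 units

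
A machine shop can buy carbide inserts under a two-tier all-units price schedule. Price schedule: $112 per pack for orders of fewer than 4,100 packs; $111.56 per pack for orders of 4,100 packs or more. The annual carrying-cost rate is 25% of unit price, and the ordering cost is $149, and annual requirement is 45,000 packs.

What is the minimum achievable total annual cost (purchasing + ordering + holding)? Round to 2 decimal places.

H₁ = 25%×$112 = $28.0000;  H₂ = 25%×$111.56 = $27.8900
EOQ₁ = √(2×45,000×149/28.0000) = 692.05  (< 4,100, feasible at tier 1)
EOQ₂ = √(2×45,000×149/27.8900) = 693.41  (< 4,100 → use Q = 4,100 at tier-2 price)
TC(tier 1 (EOQ₁), Q≈692.0) = $5,059,377.31
TC(tier 2, Q≈4,100.0) = $5,079,009.87
Minimum at tier 1 (EOQ₁): $5,059,377.31

$5,059,377.31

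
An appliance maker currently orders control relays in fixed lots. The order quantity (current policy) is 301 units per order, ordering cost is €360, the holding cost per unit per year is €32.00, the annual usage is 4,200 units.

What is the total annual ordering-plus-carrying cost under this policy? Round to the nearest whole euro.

€9,839

Orders/yr = 4,200/301 = 13.953; ordering cost = 13.953 × €360 = €5,023.26
Average inventory = 301/2 = 150.5; holding cost = 150.5 × €32 = €4,816.00
Total = €5,023.26 + €4,816.00 = €9,839.26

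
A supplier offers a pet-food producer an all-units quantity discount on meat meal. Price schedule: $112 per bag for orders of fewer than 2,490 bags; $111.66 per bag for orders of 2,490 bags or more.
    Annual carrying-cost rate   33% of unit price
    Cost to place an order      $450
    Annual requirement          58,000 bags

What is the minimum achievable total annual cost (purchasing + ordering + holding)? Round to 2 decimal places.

H₁ = 33%×$112 = $36.9600;  H₂ = 33%×$111.66 = $36.8478
EOQ₁ = √(2×58,000×450/36.9600) = 1,188.42  (< 2,490, feasible at tier 1)
EOQ₂ = √(2×58,000×450/36.8478) = 1,190.23  (< 2,490 → use Q = 2,490 at tier-2 price)
TC(tier 1 (EOQ₁), Q≈1,188.4) = $6,539,923.93
TC(tier 2, Q≈2,490.0) = $6,532,637.44
Minimum at tier 2: $6,532,637.44

$6,532,637.44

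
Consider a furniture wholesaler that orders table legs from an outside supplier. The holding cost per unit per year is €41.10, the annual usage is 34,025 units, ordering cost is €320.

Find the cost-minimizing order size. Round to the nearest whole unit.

728 units

Q* = √(2·D·S / H) = √(2·34,025·320 / 41.1) = √529,829.7 ≈ 727.89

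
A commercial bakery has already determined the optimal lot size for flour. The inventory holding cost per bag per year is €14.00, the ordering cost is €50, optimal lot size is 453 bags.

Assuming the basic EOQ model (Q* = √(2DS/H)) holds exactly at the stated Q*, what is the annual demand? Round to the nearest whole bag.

28,729 bags per year

EOQ relation: Q² = 2DS/H, so rearrange for the unknown.
D = Q²H / (2S) = 453² × 14 / (2 × 50) = 28,729.26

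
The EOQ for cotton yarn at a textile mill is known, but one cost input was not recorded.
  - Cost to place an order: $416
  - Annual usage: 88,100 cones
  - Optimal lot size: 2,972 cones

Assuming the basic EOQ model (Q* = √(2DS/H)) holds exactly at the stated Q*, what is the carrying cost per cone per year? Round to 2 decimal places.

$8.30

EOQ relation: Q² = 2DS/H, so rearrange for the unknown.
H = 2DS / Q² = 2 × 88,100 × 416 / 2,972² = 8.2985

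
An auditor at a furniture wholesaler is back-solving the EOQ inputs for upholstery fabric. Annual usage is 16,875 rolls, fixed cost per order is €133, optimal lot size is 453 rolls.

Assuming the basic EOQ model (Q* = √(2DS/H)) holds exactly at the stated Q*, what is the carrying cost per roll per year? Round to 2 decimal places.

Since Q* = (2DS/H)^½, squaring gives Q*²·H = 2DS.
H = 2DS / Q² = 2 × 16,875 × 133 / 453² = 21.8740

€21.87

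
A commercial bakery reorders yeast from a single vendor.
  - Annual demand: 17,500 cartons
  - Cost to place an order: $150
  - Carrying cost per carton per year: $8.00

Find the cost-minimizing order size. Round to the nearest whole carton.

810 cartons

Q* = √(2·D·S / H) = √(2·17,500·150 / 8) = √656,250.0 ≈ 810.09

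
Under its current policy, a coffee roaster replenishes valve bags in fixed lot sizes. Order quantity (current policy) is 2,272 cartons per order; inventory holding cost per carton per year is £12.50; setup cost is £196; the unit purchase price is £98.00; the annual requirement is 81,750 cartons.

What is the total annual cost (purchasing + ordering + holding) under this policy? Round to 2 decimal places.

£8,032,752.38

Annual ordering cost = (D/Q)·S = (81,750/2,272) × 196 = £7,052.38
Annual holding cost  = (Q/2)·H = (2,272/2) × 12.5 = £14,200.00
Purchase cost = D·C = 81,750 × 98 = £8,011,500.00
Total = £7,052.38 + £14,200.00 + £8,011,500.00 = £8,032,752.38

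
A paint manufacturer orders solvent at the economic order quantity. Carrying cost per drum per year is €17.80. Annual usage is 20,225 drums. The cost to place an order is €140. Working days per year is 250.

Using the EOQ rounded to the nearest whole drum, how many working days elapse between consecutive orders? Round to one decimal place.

7.0 days

Q* = √(2·D·S / H) = √(2·20,225·140 / 17.8) = √318,146.1 ≈ 564.04 → Q = 564 drums
T = Q/D × 250 days = 564/20,225 × 250 = 6.972 days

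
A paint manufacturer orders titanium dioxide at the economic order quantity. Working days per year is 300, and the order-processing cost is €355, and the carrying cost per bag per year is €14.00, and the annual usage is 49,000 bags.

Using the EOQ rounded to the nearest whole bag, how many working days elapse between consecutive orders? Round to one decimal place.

9.6 days

EOQ = √(2DS/H) = √(2 × 49,000 × 355 / 14)
    = √(2,485,000.00) ≈ 1,576.39 → Q = 1,576 bags
T = Q/D × 300 days = 1,576/49,000 × 300 = 9.649 days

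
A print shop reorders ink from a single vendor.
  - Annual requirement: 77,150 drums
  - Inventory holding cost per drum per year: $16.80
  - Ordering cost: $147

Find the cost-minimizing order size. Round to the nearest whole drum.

Optimal lot size Q* = (2 × 77,150 × $147 / $16.8)^½ ≈ 1,161.95

1,162 drums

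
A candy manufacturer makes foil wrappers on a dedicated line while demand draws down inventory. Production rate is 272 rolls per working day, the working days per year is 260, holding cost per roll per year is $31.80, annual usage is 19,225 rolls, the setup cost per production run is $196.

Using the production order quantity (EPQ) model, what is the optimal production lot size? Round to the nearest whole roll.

d = 19,225/260 = 73.9423 rolls/day;  effective holding cost H(1 − d/p) = 31.8·(1 − 73.9423/272) = 23.15527
Q* = √(2DS / H_eff) = √(2·19,225·196 / 23.15527) ≈ 570.49

570 rolls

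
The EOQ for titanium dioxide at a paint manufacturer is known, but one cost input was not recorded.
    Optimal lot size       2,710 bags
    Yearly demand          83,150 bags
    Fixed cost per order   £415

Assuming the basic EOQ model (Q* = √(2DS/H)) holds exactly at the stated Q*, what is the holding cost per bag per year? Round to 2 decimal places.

EOQ relation: Q² = 2DS/H, so rearrange for the unknown.
H = 2DS / Q² = 2 × 83,150 × 415 / 2,710² = 9.3973

£9.40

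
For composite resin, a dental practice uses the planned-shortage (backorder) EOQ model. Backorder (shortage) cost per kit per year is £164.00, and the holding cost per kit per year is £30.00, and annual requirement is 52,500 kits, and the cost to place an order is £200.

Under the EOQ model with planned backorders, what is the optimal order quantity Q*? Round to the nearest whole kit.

910 kits

Q* = √(2DS/H) · √((H + b)/b)
   = √(2 × 52,500 × 200 / 30) · √((30 + 164) / 164)
   = 836.660 × 1.0876 ≈ 909.97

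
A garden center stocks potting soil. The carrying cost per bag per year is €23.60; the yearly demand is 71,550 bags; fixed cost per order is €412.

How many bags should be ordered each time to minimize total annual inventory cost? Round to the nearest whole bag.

EOQ = √(2DS/H) = √(2 × 71,550 × 412 / 23.6)
    = √(2,498,186.44) ≈ 1,580.57

1,581 bags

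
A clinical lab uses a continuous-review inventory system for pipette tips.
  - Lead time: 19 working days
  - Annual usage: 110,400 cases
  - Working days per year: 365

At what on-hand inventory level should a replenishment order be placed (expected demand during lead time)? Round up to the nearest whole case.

5,747 cases

Daily demand d = 110,400 / 365 = 302.466 cases/day
Demand during lead time = 302.466 × 19 = 5,746.85
Reorder point = 5,746.85 → round up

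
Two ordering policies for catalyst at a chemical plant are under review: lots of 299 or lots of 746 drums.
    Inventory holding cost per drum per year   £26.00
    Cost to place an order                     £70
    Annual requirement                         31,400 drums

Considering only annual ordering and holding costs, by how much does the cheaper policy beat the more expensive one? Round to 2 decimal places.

£1,406.21

Annual cost at Q: ordering D·S/Q plus holding Q·H/2.
TC(299) = (31,400/299)×70 + (299/2)×26 = £11,238.17
TC(746) = (31,400/746)×70 + (746/2)×26 = £12,644.38
Cheaper: Q = 299.  Difference = £1,406.21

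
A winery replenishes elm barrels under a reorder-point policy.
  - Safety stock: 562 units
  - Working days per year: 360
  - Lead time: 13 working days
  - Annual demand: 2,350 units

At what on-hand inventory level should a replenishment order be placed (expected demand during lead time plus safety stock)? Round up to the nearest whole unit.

Daily demand d = 2,350 / 360 = 6.528 units/day
Demand during lead time = 6.528 × 13 = 84.86
Reorder point = 84.86 + 562 = 646.86 → round up

647 units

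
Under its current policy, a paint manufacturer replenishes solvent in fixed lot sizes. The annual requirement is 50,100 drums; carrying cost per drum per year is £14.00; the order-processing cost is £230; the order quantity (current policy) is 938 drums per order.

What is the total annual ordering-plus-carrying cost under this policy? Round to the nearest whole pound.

Annual ordering cost = (D/Q)·S = (50,100/938) × 230 = £12,284.65
Annual holding cost  = (Q/2)·H = (938/2) × 14 = £6,566.00
Total = £12,284.65 + £6,566.00 = £18,850.65

£18,851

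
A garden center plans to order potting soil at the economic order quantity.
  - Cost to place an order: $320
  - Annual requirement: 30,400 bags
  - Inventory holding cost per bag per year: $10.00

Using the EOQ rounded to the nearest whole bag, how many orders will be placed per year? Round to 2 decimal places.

21.79 orders per year

EOQ = √(2DS/H) = √(2 × 30,400 × 320 / 10)
    = √(1,945,600.00) ≈ 1,394.85 → Q = 1,395
N = D/Q = 30,400/1,395 ≈ 21.792 orders/yr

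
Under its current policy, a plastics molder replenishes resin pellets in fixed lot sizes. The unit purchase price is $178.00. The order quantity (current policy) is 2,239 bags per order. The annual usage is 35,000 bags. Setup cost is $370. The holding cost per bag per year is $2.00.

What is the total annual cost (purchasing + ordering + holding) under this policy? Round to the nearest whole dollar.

Orders/yr = 35,000/2,239 = 15.632; ordering cost = 15.632 × $370 = $5,783.83
Average inventory = 2,239/2 = 1119.5; holding cost = 1119.5 × $2 = $2,239.00
Purchase cost = D·C = 35,000 × 178 = $6,230,000.00
Total = $5,783.83 + $2,239.00 + $6,230,000.00 = $6,238,022.83

$6,238,023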